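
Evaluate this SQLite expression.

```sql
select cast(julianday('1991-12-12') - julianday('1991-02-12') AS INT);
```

303

16 days remain in February 1991 after the 12th (28 − 12).
Full months from March 1991 through November 1991 contribute their day counts.
Then 12 days into December 1991.
Total: 16 + 31 + 30 + 31 + 30 + 31 + 31 + 30 + 31 + 30 + 12 = 303.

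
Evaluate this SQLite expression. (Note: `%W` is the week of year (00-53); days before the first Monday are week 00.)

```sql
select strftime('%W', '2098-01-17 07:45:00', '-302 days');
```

11

First apply '-302 days': 2098-01-17 07:45:00 → 2097-03-21 07:45:00.
2097-03-21 is a Thursday. SQLite's %W counts Mondays since the year started; the result is 11.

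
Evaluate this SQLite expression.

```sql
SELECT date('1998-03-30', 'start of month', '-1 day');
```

1998-02-28

`start of month` rewinds 1998-03-30 to 1998-03-01.
Going back 1 day from 1998-03-01 reaches 1998-02-28 (last day of February, 28 days).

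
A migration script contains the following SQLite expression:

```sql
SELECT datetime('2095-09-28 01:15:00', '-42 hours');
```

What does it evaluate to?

-42 hours from 2095-09-28 01:15:00 is 2095-09-26 07:15:00 (crosses midnight).

2095-09-26 07:15:00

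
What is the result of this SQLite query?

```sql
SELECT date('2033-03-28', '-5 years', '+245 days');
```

2028-11-28

Adding -5 years to 2033-03-28 gives 2028-03-28.
Applying '+245 days' to 2028-03-28: counting 245 days forward gives 2028-11-28.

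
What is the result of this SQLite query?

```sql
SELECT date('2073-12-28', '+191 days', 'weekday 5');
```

Applying '+191 days' to 2073-12-28: counting 191 days forward gives 2074-07-07.
`weekday 5` advances to the next Friday; 2074-07-07 is a Saturday, so it moves forward to 2074-07-13.

2074-07-13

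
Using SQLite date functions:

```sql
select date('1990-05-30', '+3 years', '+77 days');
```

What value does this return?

Adding +3 years to 1990-05-30 gives 1993-05-30.
Applying '+77 days' to 1993-05-30: counting 77 days forward gives 1993-08-15.

1993-08-15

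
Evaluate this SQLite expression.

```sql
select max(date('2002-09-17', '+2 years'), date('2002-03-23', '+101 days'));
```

2004-09-17

date('2002-09-17', '+2 years') → 2004-09-17.
date('2002-03-23', '+101 days') → 2002-07-02.
Later of the two is 2004-09-17.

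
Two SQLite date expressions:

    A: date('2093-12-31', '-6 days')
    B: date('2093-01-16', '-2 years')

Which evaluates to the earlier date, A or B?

B

A = 2093-12-25.
B = 2091-01-16.
B is earlier.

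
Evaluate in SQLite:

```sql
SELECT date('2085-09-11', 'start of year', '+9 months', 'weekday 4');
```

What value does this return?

2085-10-04

`start of year` rewinds 2085-09-11 to 2085-01-01.
Adding +9 months to 2085-01-01 gives 2085-10-01.
`weekday 4` advances to the next Thursday; 2085-10-01 is a Monday, so it moves forward to 2085-10-04.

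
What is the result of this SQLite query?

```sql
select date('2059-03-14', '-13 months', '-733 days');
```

2056-02-12

Adding -13 months to 2059-03-14 gives 2058-02-14.
Applying '-733 days' to 2058-02-14: counting 733 days back gives 2056-02-12.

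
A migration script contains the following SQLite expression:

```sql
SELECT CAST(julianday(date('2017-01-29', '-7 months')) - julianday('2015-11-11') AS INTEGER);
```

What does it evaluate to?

Adding -7 months to 2017-01-29 gives 2016-06-29.
19 days remain in November 2015 after the 11th (30 − 11).
Full months from December 2015 through May 2016 contribute their day counts.
Then 29 days into June 2016.
Total: 19 + 31 + 31 + 29 + 31 + 30 + 31 + 29 = 231.

231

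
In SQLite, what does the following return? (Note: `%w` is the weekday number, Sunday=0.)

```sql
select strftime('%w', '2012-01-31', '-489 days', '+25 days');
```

First apply '-489 days', '+25 days': 2012-01-31 → 2010-10-24.
2010-10-24 is a Sunday; with Sunday=0 that is 0.

0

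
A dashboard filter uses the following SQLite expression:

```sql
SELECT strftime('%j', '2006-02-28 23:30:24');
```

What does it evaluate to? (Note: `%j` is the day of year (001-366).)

Day-of-year for 2006-02-28: days since 2006-01-01 inclusive = 59, zero-padded to 059.

059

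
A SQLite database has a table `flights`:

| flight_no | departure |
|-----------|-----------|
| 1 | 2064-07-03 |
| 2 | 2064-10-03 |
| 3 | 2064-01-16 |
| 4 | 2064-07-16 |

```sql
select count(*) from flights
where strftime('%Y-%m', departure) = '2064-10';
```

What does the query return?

1

Rows with year-month 2064-10: 2064-10-03 → 1.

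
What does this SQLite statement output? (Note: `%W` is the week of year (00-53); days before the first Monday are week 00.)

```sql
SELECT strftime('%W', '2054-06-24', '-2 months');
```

First apply '-2 months': 2054-06-24 → 2054-04-24.
2054-04-24 is a Friday. SQLite's %W counts Mondays since the year started; the result is 16.

16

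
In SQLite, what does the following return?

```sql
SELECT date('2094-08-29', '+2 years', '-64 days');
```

2096-06-26

Adding +2 years to 2094-08-29 gives 2096-08-29.
Applying '-64 days' to 2096-08-29: counting 64 days back gives 2096-06-26.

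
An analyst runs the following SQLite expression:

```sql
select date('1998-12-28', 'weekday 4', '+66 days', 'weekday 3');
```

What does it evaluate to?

`weekday 4` advances to the next Thursday; 1998-12-28 is a Monday, so it moves forward to 1998-12-31.
Applying '+66 days' to 1998-12-31: counting 66 days forward gives 1999-03-07.
`weekday 3` advances to the next Wednesday; 1999-03-07 is a Sunday, so it moves forward to 1999-03-10.

1999-03-10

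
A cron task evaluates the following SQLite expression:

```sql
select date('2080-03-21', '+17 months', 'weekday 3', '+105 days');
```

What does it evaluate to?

2081-12-10

Adding +17 months to 2080-03-21 gives 2081-08-21.
`weekday 3` advances to the next Wednesday; 2081-08-21 is a Thursday, so it moves forward to 2081-08-27.
Applying '+105 days' to 2081-08-27: counting 105 days forward gives 2081-12-10.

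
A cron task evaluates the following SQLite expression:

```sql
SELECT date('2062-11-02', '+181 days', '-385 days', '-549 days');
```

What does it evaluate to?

2060-10-10

Applying '+181 days' to 2062-11-02: counting 181 days forward gives 2063-05-02.
Applying '-385 days' to 2063-05-02: counting 385 days back gives 2062-04-12.
Applying '-549 days' to 2062-04-12: counting 549 days back gives 2060-10-10.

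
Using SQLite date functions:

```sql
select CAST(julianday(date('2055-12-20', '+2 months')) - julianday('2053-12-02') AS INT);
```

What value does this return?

810

Adding +2 months to 2055-12-20 gives 2056-02-20.
29 days remain in December 2053 after the 2nd (31 − 2).
Full months from January 2054 through January 2056 contribute their day counts.
Then 20 days into February 2056.
Total: 29 + 31 + 28 + 31 + 30 + 31 + 30 + 31 + 31 + 30 + 31 + 30 + 31 + 31 + 28 + 31 + 30 + 31 + 30 + 31 + 31 + 30 + 31 + 30 + 31 + 31 + 20 = 810.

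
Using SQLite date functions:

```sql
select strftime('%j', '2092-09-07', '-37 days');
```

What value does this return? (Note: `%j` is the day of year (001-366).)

First apply '-37 days': 2092-09-07 → 2092-08-01.
Day-of-year for 2092-08-01: days since 2092-01-01 inclusive = 214, zero-padded to 214.

214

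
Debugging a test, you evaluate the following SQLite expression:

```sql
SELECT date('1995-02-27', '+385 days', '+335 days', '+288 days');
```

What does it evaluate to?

Applying '+385 days' to 1995-02-27: counting 385 days forward gives 1996-03-18.
Applying '+335 days' to 1996-03-18: counting 335 days forward gives 1997-02-16.
Applying '+288 days' to 1997-02-16: counting 288 days forward gives 1997-12-01.

1997-12-01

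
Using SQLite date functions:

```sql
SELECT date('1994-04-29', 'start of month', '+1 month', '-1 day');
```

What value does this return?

1994-04-30

`start of month` rewinds 1994-04-29 to 1994-04-01.
Adding +1 month to 1994-04-01 gives 1994-05-01.
Going back 1 day from 1994-05-01 reaches 1994-04-30 (last day of April, 30 days).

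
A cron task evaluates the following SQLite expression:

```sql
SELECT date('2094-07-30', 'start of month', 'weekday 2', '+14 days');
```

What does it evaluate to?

2094-07-20

`start of month` rewinds 2094-07-30 to 2094-07-01.
`weekday 2` advances to the next Tuesday; 2094-07-01 is a Thursday, so it moves forward to 2094-07-06.
Advancing 14 more days within July lands on 2094-07-20.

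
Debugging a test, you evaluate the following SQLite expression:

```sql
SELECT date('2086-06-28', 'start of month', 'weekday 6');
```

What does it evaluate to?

2086-06-01

`start of month` rewinds 2086-06-28 to 2086-06-01.
`weekday 6` advances to the next Saturday; 2086-06-01 is already a Saturday, so it stays at 2086-06-01.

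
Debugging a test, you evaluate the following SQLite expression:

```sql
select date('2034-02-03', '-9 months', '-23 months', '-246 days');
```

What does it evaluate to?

2030-09-30

Adding -9 months to 2034-02-03 gives 2033-05-03.
Adding -23 months to 2033-05-03 gives 2031-06-03.
Applying '-246 days' to 2031-06-03: counting 246 days back gives 2030-09-30.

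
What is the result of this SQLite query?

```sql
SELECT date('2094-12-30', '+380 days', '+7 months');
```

Applying '+380 days' to 2094-12-30: counting 380 days forward gives 2096-01-14.
Adding +7 months to 2096-01-14 gives 2096-08-14.

2096-08-14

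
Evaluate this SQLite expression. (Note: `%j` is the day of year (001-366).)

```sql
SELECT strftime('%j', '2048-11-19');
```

324

Day-of-year for 2048-11-19: days since 2048-01-01 inclusive = 324, zero-padded to 324.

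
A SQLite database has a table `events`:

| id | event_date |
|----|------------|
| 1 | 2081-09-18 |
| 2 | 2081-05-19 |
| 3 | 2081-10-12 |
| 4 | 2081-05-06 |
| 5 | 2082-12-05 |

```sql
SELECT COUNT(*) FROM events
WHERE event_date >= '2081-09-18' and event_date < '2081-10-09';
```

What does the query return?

Rows in [2081-09-18, 2081-10-09): 2081-09-18 → 1 row.

1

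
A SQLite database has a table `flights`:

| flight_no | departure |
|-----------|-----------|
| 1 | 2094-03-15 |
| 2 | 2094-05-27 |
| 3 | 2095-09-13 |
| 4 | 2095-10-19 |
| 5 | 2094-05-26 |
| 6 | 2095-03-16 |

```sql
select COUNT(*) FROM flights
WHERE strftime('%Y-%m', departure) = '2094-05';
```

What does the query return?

Rows with year-month 2094-05: 2094-05-27, 2094-05-26 → 2.

2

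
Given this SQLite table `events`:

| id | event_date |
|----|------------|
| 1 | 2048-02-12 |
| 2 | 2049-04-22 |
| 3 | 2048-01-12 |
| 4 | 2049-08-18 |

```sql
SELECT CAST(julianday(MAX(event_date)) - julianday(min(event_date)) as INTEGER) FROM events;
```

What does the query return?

584

MIN = 2048-01-12, MAX = 2049-08-18.
19 days remain in January 2048 after the 12th (31 − 12).
Full months from February 2048 through July 2049 contribute their day counts.
Then 18 days into August 2049.
Total: 19 + 29 + 31 + 30 + 31 + 30 + 31 + 31 + 30 + 31 + 30 + 31 + 31 + 28 + 31 + 30 + 31 + 30 + 31 + 18 = 584.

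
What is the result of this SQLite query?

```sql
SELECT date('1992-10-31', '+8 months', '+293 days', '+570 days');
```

1995-11-11

Adding +8 months to 1992-10-31 targets 1993-06-31. June 1993 has only 30 days, so SQLite normalizes the 1-day overflow forward to 1993-07-01.
Applying '+293 days' to 1993-07-01: counting 293 days forward gives 1994-04-20.
Applying '+570 days' to 1994-04-20: counting 570 days forward gives 1995-11-11.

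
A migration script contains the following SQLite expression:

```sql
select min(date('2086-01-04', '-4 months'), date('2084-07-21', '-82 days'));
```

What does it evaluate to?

date('2086-01-04', '-4 months') → 2085-09-04.
date('2084-07-21', '-82 days') → 2084-04-30.
Earlier of the two is 2084-04-30.

2084-04-30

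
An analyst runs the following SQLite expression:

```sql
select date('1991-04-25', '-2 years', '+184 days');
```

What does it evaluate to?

1989-10-26

Adding -2 years to 1991-04-25 gives 1989-04-25.
Applying '+184 days' to 1989-04-25: counting 184 days forward gives 1989-10-26.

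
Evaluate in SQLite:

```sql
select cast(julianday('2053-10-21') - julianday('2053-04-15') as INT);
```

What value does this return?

15 days remain in April 2053 after the 15th (30 − 15).
May 2053: 31 days.
June 2053: 30 days.
July 2053: 31 days.
August 2053: 31 days.
September 2053: 30 days.
Then 21 days into October 2053.
Total: 15 + 31 + 30 + 31 + 31 + 30 + 21 = 189.

189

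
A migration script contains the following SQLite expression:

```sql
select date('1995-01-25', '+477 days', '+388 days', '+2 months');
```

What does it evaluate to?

1997-08-08

Applying '+477 days' to 1995-01-25: counting 477 days forward gives 1996-05-16.
Applying '+388 days' to 1996-05-16: counting 388 days forward gives 1997-06-08.
Adding +2 months to 1997-06-08 gives 1997-08-08.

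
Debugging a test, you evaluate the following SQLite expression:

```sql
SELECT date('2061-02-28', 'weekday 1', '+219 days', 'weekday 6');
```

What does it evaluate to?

2061-10-08

`weekday 1` advances to the next Monday; 2061-02-28 is already a Monday, so it stays at 2061-02-28.
Applying '+219 days' to 2061-02-28: counting 219 days forward gives 2061-10-05.
`weekday 6` advances to the next Saturday; 2061-10-05 is a Wednesday, so it moves forward to 2061-10-08.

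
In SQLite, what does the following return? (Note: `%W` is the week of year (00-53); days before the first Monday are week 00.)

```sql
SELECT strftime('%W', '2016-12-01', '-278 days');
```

First apply '-278 days': 2016-12-01 → 2016-02-27.
2016-02-27 is a Saturday. SQLite's %W counts Mondays since the year started; the result is 08.

08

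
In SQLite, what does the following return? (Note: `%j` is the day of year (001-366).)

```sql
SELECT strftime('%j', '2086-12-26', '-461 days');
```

264

First apply '-461 days': 2086-12-26 → 2085-09-21.
Day-of-year for 2085-09-21: days since 2085-01-01 inclusive = 264, zero-padded to 264.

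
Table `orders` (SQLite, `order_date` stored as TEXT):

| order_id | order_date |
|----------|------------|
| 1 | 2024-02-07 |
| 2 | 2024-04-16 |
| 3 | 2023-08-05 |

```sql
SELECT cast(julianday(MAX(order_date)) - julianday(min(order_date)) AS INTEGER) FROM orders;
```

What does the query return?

255

MIN = 2023-08-05, MAX = 2024-04-16.
26 days remain in August 2023 after the 5th (31 − 5).
Full months from September 2023 through March 2024 contribute their day counts.
Then 16 days into April 2024.
Total: 26 + 30 + 31 + 30 + 31 + 31 + 29 + 31 + 16 = 255.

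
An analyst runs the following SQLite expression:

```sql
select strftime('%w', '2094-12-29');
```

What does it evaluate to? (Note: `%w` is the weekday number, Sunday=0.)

2094-12-29 is a Wednesday; with Sunday=0 that is 3.

3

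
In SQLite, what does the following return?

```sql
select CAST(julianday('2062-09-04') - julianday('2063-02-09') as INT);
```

26 days remain in September 2062 after the 4th (30 − 4).
October 2062: 31 days.
November 2062: 30 days.
December 2062: 31 days.
January 2063: 31 days.
Then 9 days into February 2063.
Total: 26 + 31 + 30 + 31 + 31 + 9 = 158.
The subtraction is earlier − later, so the result is −158 → -158.

-158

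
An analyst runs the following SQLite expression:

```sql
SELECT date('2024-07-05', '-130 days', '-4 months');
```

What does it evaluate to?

Applying '-130 days' to 2024-07-05: counting 130 days back gives 2024-02-26.
Adding -4 months to 2024-02-26 gives 2023-10-26.

2023-10-26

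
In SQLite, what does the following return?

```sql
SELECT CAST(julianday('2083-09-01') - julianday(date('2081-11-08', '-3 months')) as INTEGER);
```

Adding -3 months to 2081-11-08 gives 2081-08-08.
23 days remain in August 2081 after the 8th (31 − 8).
Full months from September 2081 through August 2083 contribute their day counts.
Then 1 day into September 2083.
Total: 23 + 30 + 31 + 30 + 31 + 31 + 28 + 31 + 30 + 31 + 30 + 31 + 31 + 30 + 31 + 30 + 31 + 31 + 28 + 31 + 30 + 31 + 30 + 31 + 31 + 1 = 754.

754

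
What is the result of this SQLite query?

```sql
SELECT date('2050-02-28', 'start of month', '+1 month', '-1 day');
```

2050-02-28

`start of month` rewinds 2050-02-28 to 2050-02-01.
Adding +1 month to 2050-02-01 gives 2050-03-01.
Going back 1 day from 2050-03-01 reaches 2050-02-28 (last day of February, 28 days).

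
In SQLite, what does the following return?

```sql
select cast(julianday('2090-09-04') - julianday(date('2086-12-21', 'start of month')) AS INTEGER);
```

`start of month` rewinds 2086-12-21 to 2086-12-01.
30 days remain in December 2086 after the 1st (31 − 1).
Full months from January 2087 through August 2090 contribute their day counts.
Then 4 days into September 2090.
Total: 30 + 31 + 28 + 31 + 30 + 31 + 30 + 31 + 31 + 30 + 31 + 30 + 31 + 31 + 29 + 31 + 30 + 31 + 30 + 31 + 31 + 30 + 31 + 30 + 31 + 31 + 28 + 31 + 30 + 31 + 30 + 31 + 31 + 30 + 31 + 30 + 31 + 31 + 28 + 31 + 30 + 31 + 30 + 31 + 31 + 4 = 1373.

1373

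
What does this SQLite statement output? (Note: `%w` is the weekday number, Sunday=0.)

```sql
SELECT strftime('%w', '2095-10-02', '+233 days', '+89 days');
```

First apply '+233 days', '+89 days': 2095-10-02 → 2096-08-19.
2096-08-19 is a Sunday; with Sunday=0 that is 0.

0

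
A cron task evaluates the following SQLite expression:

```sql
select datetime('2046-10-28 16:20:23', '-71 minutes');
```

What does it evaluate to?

2046-10-28 15:09:23

71 minutes = 1h 11m; -71 minutes from 2046-10-28 16:20:23 is 2046-10-28 15:09:23.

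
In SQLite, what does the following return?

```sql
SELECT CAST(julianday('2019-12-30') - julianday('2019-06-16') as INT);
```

197

14 days remain in June 2019 after the 16th (30 − 16).
July 2019: 31 days.
August 2019: 31 days.
September 2019: 30 days.
October 2019: 31 days.
November 2019: 30 days.
Then 30 days into December 2019.
Total: 14 + 31 + 31 + 30 + 31 + 30 + 30 = 197.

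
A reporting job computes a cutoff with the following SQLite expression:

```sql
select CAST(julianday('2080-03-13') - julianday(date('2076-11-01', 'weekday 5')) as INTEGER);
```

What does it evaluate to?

`weekday 5` advances to the next Friday; 2076-11-01 is a Sunday, so it moves forward to 2076-11-06.
24 days remain in November 2076 after the 6th (30 − 6).
Full months from December 2076 through February 2080 contribute their day counts.
Then 13 days into March 2080.
Total: 24 + 31 + 31 + 28 + 31 + 30 + 31 + 30 + 31 + 31 + 30 + 31 + 30 + 31 + 31 + 28 + 31 + 30 + 31 + 30 + 31 + 31 + 30 + 31 + 30 + 31 + 31 + 28 + 31 + 30 + 31 + 30 + 31 + 31 + 30 + 31 + 30 + 31 + 31 + 29 + 13 = 1223.

1223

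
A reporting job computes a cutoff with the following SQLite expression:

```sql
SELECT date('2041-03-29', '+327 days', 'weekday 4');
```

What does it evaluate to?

Applying '+327 days' to 2041-03-29: counting 327 days forward gives 2042-02-19.
`weekday 4` advances to the next Thursday; 2042-02-19 is a Wednesday, so it moves forward to 2042-02-20.

2042-02-20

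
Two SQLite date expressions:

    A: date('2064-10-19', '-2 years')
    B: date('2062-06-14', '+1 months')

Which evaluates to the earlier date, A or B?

A = 2062-10-19.
B = 2062-07-14.
B is earlier.

B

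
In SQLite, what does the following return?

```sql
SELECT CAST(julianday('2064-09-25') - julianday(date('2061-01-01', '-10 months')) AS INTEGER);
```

Adding -10 months to 2061-01-01 gives 2060-03-01.
30 days remain in March 2060 after the 1st (31 − 1).
Full months from April 2060 through August 2064 contribute their day counts.
Then 25 days into September 2064.
Total: 30 + 30 + 31 + 30 + 31 + 31 + 30 + 31 + 30 + 31 + 31 + 28 + 31 + 30 + 31 + 30 + 31 + 31 + 30 + 31 + 30 + 31 + 31 + 28 + 31 + 30 + 31 + 30 + 31 + 31 + 30 + 31 + 30 + 31 + 31 + 28 + 31 + 30 + 31 + 30 + 31 + 31 + 30 + 31 + 30 + 31 + 31 + 29 + 31 + 30 + 31 + 30 + 31 + 31 + 25 = 1669.

1669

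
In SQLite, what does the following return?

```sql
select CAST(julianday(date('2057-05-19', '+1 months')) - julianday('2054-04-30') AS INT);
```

1146

Adding +1 month to 2057-05-19 gives 2057-06-19.
0 days remain in April 2054 after the 30th (30 − 30).
Full months from May 2054 through May 2057 contribute their day counts.
Then 19 days into June 2057.
Total: 0 + 31 + 30 + 31 + 31 + 30 + 31 + 30 + 31 + 31 + 28 + 31 + 30 + 31 + 30 + 31 + 31 + 30 + 31 + 30 + 31 + 31 + 29 + 31 + 30 + 31 + 30 + 31 + 31 + 30 + 31 + 30 + 31 + 31 + 28 + 31 + 30 + 31 + 19 = 1146.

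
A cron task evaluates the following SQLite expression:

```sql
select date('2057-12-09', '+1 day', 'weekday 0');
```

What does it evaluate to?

2057-12-16

Advancing 1 more day within December lands on 2057-12-10.
`weekday 0` advances to the next Sunday; 2057-12-10 is a Monday, so it moves forward to 2057-12-16.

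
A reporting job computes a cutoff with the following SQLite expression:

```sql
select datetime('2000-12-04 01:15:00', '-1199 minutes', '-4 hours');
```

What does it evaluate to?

1199 minutes = 19h 59m; -1199 minutes from 2000-12-04 01:15:00 is 2000-12-03 05:16:00 (crosses midnight).
-4 hours from 2000-12-03 05:16:00 is 2000-12-03 01:16:00.

2000-12-03 01:16:00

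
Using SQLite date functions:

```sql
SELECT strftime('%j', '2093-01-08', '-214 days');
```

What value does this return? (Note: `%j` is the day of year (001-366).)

160

First apply '-214 days': 2093-01-08 → 2092-06-08.
Day-of-year for 2092-06-08: days since 2092-01-01 inclusive = 160, zero-padded to 160.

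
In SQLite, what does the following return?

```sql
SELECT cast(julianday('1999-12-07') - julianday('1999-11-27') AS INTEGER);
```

3 days remain in November 1999 after the 27th (30 − 27).
Then 7 days into December 1999.
Total: 3 + 7 = 10.

10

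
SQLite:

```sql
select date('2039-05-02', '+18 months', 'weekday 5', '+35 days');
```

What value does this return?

2040-12-07

Adding +18 months to 2039-05-02 gives 2040-11-02.
`weekday 5` advances to the next Friday; 2040-11-02 is already a Friday, so it stays at 2040-11-02.
November 2040 has 30 days; 28 remain after the 2nd, so 29 days reach 2040-12-01.
Advancing 6 more days within December lands on 2040-12-07.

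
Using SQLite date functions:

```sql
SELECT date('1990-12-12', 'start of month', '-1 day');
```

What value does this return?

`start of month` rewinds 1990-12-12 to 1990-12-01.
Going back 1 day from 1990-12-01 reaches 1990-11-30 (last day of November, 30 days).

1990-11-30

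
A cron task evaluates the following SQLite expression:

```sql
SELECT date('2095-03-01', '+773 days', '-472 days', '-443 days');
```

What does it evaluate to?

Applying '+773 days' to 2095-03-01: counting 773 days forward gives 2097-04-12.
Applying '-472 days' to 2097-04-12: counting 472 days back gives 2095-12-27.
Applying '-443 days' to 2095-12-27: counting 443 days back gives 2094-10-10.

2094-10-10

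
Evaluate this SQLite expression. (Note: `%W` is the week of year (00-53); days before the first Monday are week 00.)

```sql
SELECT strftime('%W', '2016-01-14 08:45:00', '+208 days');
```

First apply '+208 days': 2016-01-14 08:45:00 → 2016-08-09 08:45:00.
2016-08-09 is a Tuesday. SQLite's %W counts Mondays since the year started; the result is 32.

32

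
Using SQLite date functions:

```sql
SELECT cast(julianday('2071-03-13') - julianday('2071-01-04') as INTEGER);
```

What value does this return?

27 days remain in January 2071 after the 4th (31 − 4).
February 2071: 28 days.
Then 13 days into March 2071.
Total: 27 + 28 + 13 = 68.

68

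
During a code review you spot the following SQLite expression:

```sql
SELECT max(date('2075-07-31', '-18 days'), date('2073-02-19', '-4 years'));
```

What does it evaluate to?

2075-07-13

date('2075-07-31', '-18 days') → 2075-07-13.
date('2073-02-19', '-4 years') → 2069-02-19.
Later of the two is 2075-07-13.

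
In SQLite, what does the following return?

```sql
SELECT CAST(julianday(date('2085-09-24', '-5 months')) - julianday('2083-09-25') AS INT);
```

577

Adding -5 months to 2085-09-24 gives 2085-04-24.
5 days remain in September 2083 after the 25th (30 − 25).
Full months from October 2083 through March 2085 contribute their day counts.
Then 24 days into April 2085.
Total: 5 + 31 + 30 + 31 + 31 + 29 + 31 + 30 + 31 + 30 + 31 + 31 + 30 + 31 + 30 + 31 + 31 + 28 + 31 + 24 = 577.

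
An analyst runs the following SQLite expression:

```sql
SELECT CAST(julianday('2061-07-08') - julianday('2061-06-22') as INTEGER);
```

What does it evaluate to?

8 days remain in June 2061 after the 22nd (30 − 22).
Then 8 days into July 2061.
Total: 8 + 8 = 16.

16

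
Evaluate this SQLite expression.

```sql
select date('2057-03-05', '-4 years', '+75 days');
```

Adding -4 years to 2057-03-05 gives 2053-03-05.
Applying '+75 days' to 2053-03-05: counting 75 days forward gives 2053-05-19.

2053-05-19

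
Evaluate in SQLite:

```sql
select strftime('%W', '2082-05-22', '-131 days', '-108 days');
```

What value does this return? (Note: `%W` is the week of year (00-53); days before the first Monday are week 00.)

First apply '-131 days', '-108 days': 2082-05-22 → 2081-09-25.
2081-09-25 is a Thursday. SQLite's %W counts Mondays since the year started; the result is 38.

38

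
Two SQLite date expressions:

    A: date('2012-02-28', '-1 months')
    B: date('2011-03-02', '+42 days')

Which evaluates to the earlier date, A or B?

B

A = 2012-01-28.
B = 2011-04-13.
B is earlier.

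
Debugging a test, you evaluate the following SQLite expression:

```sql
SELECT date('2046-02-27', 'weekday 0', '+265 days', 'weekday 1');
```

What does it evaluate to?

2046-11-26

`weekday 0` advances to the next Sunday; 2046-02-27 is a Tuesday, so it moves forward to 2046-03-04.
Applying '+265 days' to 2046-03-04: counting 265 days forward gives 2046-11-24.
`weekday 1` advances to the next Monday; 2046-11-24 is a Saturday, so it moves forward to 2046-11-26.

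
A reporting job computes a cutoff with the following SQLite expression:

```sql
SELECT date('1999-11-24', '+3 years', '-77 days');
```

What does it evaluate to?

2002-09-08

Adding +3 years to 1999-11-24 gives 2002-11-24.
Applying '-77 days' to 2002-11-24: counting 77 days back gives 2002-09-08.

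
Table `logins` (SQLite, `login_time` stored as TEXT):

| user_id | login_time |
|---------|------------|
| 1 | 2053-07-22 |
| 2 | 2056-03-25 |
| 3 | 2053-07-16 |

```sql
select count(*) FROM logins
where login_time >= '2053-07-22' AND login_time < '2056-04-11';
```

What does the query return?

2

Rows in [2053-07-22, 2056-04-11): 2053-07-22, 2056-03-25 → 2 rows.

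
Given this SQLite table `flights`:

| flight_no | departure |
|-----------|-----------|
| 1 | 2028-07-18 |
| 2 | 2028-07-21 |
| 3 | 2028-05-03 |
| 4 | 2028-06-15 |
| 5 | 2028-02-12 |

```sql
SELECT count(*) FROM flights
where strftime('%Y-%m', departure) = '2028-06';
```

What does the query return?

1

Rows with year-month 2028-06: 2028-06-15 → 1.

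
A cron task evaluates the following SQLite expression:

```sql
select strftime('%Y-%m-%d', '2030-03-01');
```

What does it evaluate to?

`%Y-%m-%d` extracts the ISO date: 2030-03-01.

2030-03-01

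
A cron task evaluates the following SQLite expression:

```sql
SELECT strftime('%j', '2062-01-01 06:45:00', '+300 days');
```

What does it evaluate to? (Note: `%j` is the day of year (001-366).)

301

First apply '+300 days': 2062-01-01 06:45:00 → 2062-10-28 06:45:00.
Day-of-year for 2062-10-28: days since 2062-01-01 inclusive = 301, zero-padded to 301.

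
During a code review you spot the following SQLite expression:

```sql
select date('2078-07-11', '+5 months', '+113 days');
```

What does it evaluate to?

Adding +5 months to 2078-07-11 gives 2078-12-11.
Applying '+113 days' to 2078-12-11: counting 113 days forward gives 2079-04-03.

2079-04-03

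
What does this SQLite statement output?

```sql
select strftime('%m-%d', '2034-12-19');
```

`%m-%d` extracts the month-day: 12-19.

12-19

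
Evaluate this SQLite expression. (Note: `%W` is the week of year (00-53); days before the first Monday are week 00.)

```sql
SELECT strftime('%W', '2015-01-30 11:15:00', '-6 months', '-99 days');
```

First apply '-6 months', '-99 days': 2015-01-30 11:15:00 → 2014-04-22 11:15:00.
2014-04-22 is a Tuesday. SQLite's %W counts Mondays since the year started; the result is 16.

16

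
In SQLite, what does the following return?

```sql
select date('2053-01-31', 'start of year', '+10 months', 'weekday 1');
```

2053-11-03

`start of year` rewinds 2053-01-31 to 2053-01-01.
Adding +10 months to 2053-01-01 gives 2053-11-01.
`weekday 1` advances to the next Monday; 2053-11-01 is a Saturday, so it moves forward to 2053-11-03.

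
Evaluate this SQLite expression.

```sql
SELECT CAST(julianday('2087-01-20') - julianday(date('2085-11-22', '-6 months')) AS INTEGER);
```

608

Adding -6 months to 2085-11-22 gives 2085-05-22.
9 days remain in May 2085 after the 22nd (31 − 22).
Full months from June 2085 through December 2086 contribute their day counts.
Then 20 days into January 2087.
Total: 9 + 30 + 31 + 31 + 30 + 31 + 30 + 31 + 31 + 28 + 31 + 30 + 31 + 30 + 31 + 31 + 30 + 31 + 30 + 31 + 20 = 608.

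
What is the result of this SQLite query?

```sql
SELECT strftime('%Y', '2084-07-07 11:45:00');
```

2084

`%Y` extracts the 4-digit year: 2084.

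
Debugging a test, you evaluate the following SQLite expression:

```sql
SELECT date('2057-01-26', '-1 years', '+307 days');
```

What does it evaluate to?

2056-11-28

Adding -1 year to 2057-01-26 gives 2056-01-26.
Applying '+307 days' to 2056-01-26: counting 307 days forward gives 2056-11-28.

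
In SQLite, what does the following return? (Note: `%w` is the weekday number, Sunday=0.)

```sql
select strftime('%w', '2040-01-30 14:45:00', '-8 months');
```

First apply '-8 months': 2040-01-30 14:45:00 → 2039-05-30 14:45:00.
2039-05-30 is a Monday; with Sunday=0 that is 1.

1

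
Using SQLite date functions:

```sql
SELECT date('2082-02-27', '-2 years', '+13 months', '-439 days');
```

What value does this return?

Adding -2 years to 2082-02-27 gives 2080-02-27.
Adding +13 months to 2080-02-27 gives 2081-03-27.
Applying '-439 days' to 2081-03-27: counting 439 days back gives 2080-01-13.

2080-01-13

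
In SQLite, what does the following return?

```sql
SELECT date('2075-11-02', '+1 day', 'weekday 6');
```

2075-11-09

Advancing 1 more day within November lands on 2075-11-03.
`weekday 6` advances to the next Saturday; 2075-11-03 is a Sunday, so it moves forward to 2075-11-09.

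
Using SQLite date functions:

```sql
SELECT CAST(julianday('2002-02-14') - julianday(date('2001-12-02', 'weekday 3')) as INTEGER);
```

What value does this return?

`weekday 3` advances to the next Wednesday; 2001-12-02 is a Sunday, so it moves forward to 2001-12-05.
26 days remain in December 2001 after the 5th (31 − 5).
January 2002: 31 days.
Then 14 days into February 2002.
Total: 26 + 31 + 14 = 71.

71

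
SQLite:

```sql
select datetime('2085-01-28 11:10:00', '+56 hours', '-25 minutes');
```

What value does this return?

+56 hours from 2085-01-28 11:10:00 is 2085-01-30 19:10:00 (crosses midnight).
-25 minutes from 2085-01-30 19:10:00 is 2085-01-30 18:45:00.

2085-01-30 18:45:00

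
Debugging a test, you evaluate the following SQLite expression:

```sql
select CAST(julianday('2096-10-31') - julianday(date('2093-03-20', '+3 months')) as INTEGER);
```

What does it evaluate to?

Adding +3 months to 2093-03-20 gives 2093-06-20.
10 days remain in June 2093 after the 20th (30 − 20).
Full months from July 2093 through September 2096 contribute their day counts.
Then 31 days into October 2096.
Total: 10 + 31 + 31 + 30 + 31 + 30 + 31 + 31 + 28 + 31 + 30 + 31 + 30 + 31 + 31 + 30 + 31 + 30 + 31 + 31 + 28 + 31 + 30 + 31 + 30 + 31 + 31 + 30 + 31 + 30 + 31 + 31 + 29 + 31 + 30 + 31 + 30 + 31 + 31 + 30 + 31 = 1229.

1229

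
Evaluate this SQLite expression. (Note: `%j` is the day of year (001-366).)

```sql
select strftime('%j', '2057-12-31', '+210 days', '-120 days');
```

First apply '+210 days', '-120 days': 2057-12-31 → 2058-03-31.
Day-of-year for 2058-03-31: days since 2058-01-01 inclusive = 90, zero-padded to 090.

090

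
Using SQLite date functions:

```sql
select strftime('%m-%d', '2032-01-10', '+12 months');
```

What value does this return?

First apply '+12 months': 2032-01-10 → 2033-01-10.
`%m-%d` extracts the month-day: 01-10.

01-10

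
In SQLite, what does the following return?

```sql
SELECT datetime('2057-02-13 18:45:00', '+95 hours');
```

2057-02-17 17:45:00

+95 hours from 2057-02-13 18:45:00 is 2057-02-17 17:45:00 (crosses midnight).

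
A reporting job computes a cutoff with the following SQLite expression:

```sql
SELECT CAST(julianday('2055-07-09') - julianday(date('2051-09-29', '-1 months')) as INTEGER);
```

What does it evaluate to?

1410

Adding -1 month to 2051-09-29 gives 2051-08-29.
2 days remain in August 2051 after the 29th (31 − 29).
Full months from September 2051 through June 2055 contribute their day counts.
Then 9 days into July 2055.
Total: 2 + 30 + 31 + 30 + 31 + 31 + 29 + 31 + 30 + 31 + 30 + 31 + 31 + 30 + 31 + 30 + 31 + 31 + 28 + 31 + 30 + 31 + 30 + 31 + 31 + 30 + 31 + 30 + 31 + 31 + 28 + 31 + 30 + 31 + 30 + 31 + 31 + 30 + 31 + 30 + 31 + 31 + 28 + 31 + 30 + 31 + 30 + 9 = 1410.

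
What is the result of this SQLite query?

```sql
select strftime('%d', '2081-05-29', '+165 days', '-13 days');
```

28

First apply '+165 days', '-13 days': 2081-05-29 → 2081-10-28.
`%d` extracts the 2-digit day of month: 28.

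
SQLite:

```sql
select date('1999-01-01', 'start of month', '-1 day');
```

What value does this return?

1998-12-31

`start of month` rewinds 1999-01-01 to 1999-01-01.
Going back 1 day from 1999-01-01 reaches 1998-12-31 (last day of December, 31 days).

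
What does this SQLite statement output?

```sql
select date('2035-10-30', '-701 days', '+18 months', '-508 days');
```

2034-01-05

Applying '-701 days' to 2035-10-30: counting 701 days back gives 2033-11-28.
Adding +18 months to 2033-11-28 gives 2035-05-28.
Applying '-508 days' to 2035-05-28: counting 508 days back gives 2034-01-05.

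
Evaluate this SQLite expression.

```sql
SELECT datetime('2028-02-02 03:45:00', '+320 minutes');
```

320 minutes = 5h 20m; +320 minutes from 2028-02-02 03:45:00 is 2028-02-02 09:05:00.

2028-02-02 09:05:00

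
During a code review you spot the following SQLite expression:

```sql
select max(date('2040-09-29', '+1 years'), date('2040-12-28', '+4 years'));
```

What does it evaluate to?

date('2040-09-29', '+1 years') → 2041-09-29.
date('2040-12-28', '+4 years') → 2044-12-28.
Later of the two is 2044-12-28.

2044-12-28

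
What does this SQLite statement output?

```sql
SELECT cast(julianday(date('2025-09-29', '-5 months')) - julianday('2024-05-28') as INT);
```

336

Adding -5 months to 2025-09-29 gives 2025-04-29.
3 days remain in May 2024 after the 28th (31 − 28).
Full months from June 2024 through March 2025 contribute their day counts.
Then 29 days into April 2025.
Total: 3 + 30 + 31 + 31 + 30 + 31 + 30 + 31 + 31 + 28 + 31 + 29 = 336.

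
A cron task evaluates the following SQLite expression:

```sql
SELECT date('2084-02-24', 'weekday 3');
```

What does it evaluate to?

2084-03-01

`weekday 3` advances to the next Wednesday; 2084-02-24 is a Thursday, so it moves forward to 2084-03-01.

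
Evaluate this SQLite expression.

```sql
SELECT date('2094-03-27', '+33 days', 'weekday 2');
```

March 2094 has 31 days; 4 remain after the 27th, so 5 days reach 2094-04-01.
Advancing 28 more days within April lands on 2094-04-29.
`weekday 2` advances to the next Tuesday; 2094-04-29 is a Thursday, so it moves forward to 2094-05-04.

2094-05-04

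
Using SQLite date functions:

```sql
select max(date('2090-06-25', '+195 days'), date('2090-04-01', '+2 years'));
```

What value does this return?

2092-04-01

date('2090-06-25', '+195 days') → 2091-01-06.
date('2090-04-01', '+2 years') → 2092-04-01.
Later of the two is 2092-04-01.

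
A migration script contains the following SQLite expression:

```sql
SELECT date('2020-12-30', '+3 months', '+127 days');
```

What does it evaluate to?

Adding +3 months to 2020-12-30 gives 2021-03-30.
Applying '+127 days' to 2021-03-30: counting 127 days forward gives 2021-08-04.

2021-08-04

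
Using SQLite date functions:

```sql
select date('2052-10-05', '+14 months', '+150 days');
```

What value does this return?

Adding +14 months to 2052-10-05 gives 2053-12-05.
Applying '+150 days' to 2053-12-05: counting 150 days forward gives 2054-05-04.

2054-05-04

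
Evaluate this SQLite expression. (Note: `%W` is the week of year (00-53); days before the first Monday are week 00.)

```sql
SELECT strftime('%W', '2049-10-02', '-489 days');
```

First apply '-489 days': 2049-10-02 → 2048-05-31.
2048-05-31 is a Sunday. SQLite's %W counts Mondays since the year started; the result is 21.

21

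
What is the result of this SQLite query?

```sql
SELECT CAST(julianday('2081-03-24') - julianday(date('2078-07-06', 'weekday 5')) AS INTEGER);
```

990

`weekday 5` advances to the next Friday; 2078-07-06 is a Wednesday, so it moves forward to 2078-07-08.
23 days remain in July 2078 after the 8th (31 − 8).
Full months from August 2078 through February 2081 contribute their day counts.
Then 24 days into March 2081.
Total: 23 + 31 + 30 + 31 + 30 + 31 + 31 + 28 + 31 + 30 + 31 + 30 + 31 + 31 + 30 + 31 + 30 + 31 + 31 + 29 + 31 + 30 + 31 + 30 + 31 + 31 + 30 + 31 + 30 + 31 + 31 + 28 + 24 = 990.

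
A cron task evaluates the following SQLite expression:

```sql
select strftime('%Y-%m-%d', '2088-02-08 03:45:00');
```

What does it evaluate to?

2088-02-08

`%Y-%m-%d` extracts the ISO date: 2088-02-08.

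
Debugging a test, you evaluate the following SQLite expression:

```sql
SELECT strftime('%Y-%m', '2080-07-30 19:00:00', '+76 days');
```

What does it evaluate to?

2080-10

First apply '+76 days': 2080-07-30 19:00:00 → 2080-10-14 19:00:00.
`%Y-%m` extracts the year-month: 2080-10.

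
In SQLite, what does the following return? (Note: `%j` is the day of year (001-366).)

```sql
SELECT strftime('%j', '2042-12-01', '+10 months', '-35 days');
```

239

First apply '+10 months', '-35 days': 2042-12-01 → 2043-08-27.
Day-of-year for 2043-08-27: days since 2043-01-01 inclusive = 239, zero-padded to 239.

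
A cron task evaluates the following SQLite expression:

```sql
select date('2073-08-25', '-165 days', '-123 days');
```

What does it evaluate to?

Applying '-165 days' to 2073-08-25: counting 165 days back gives 2073-03-13.
Applying '-123 days' to 2073-03-13: counting 123 days back gives 2072-11-10.

2072-11-10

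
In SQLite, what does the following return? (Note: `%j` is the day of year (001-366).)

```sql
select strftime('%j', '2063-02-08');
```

039

Day-of-year for 2063-02-08: days since 2063-01-01 inclusive = 39, zero-padded to 039.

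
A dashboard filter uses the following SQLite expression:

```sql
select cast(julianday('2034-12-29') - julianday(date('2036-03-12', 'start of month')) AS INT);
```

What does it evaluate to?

-428

`start of month` rewinds 2036-03-12 to 2036-03-01.
2 days remain in December 2034 after the 29th (31 − 29).
Full months from January 2035 through February 2036 contribute their day counts.
Then 1 day into March 2036.
Total: 2 + 31 + 28 + 31 + 30 + 31 + 30 + 31 + 31 + 30 + 31 + 30 + 31 + 31 + 29 + 1 = 428.
The subtraction is earlier − later, so the result is −428 → -428.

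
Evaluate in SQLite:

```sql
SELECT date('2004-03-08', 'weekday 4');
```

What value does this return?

2004-03-11

`weekday 4` advances to the next Thursday; 2004-03-08 is a Monday, so it moves forward to 2004-03-11.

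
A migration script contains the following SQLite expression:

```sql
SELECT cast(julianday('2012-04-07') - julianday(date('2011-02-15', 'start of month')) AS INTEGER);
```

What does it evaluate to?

`start of month` rewinds 2011-02-15 to 2011-02-01.
27 days remain in February 2011 after the 1st (28 − 1).
Full months from March 2011 through March 2012 contribute their day counts.
Then 7 days into April 2012.
Total: 27 + 31 + 30 + 31 + 30 + 31 + 31 + 30 + 31 + 30 + 31 + 31 + 29 + 31 + 7 = 431.

431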